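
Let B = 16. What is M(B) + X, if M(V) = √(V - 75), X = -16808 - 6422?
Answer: -23230 + I*√59 ≈ -23230.0 + 7.6811*I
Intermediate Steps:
X = -23230
M(V) = √(-75 + V)
M(B) + X = √(-75 + 16) - 23230 = √(-59) - 23230 = I*√59 - 23230 = -23230 + I*√59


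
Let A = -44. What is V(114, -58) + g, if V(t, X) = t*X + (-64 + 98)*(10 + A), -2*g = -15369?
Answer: -167/2 ≈ -83.500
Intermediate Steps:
g = 15369/2 (g = -½*(-15369) = 15369/2 ≈ 7684.5)
V(t, X) = -1156 + X*t (V(t, X) = t*X + (-64 + 98)*(10 - 44) = X*t + 34*(-34) = X*t - 1156 = -1156 + X*t)
V(114, -58) + g = (-1156 - 58*114) + 15369/2 = (-1156 - 6612) + 15369/2 = -7768 + 15369/2 = -167/2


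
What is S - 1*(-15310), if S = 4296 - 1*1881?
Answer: 17725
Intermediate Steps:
S = 2415 (S = 4296 - 1881 = 2415)
S - 1*(-15310) = 2415 - 1*(-15310) = 2415 + 15310 = 17725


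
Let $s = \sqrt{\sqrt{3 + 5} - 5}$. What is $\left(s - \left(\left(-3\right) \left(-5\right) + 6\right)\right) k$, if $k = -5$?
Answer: $105 - 5 \sqrt{-5 + 2 \sqrt{2}} \approx 105.0 - 7.3681 i$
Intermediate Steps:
$s = \sqrt{-5 + 2 \sqrt{2}}$ ($s = \sqrt{\sqrt{8} - 5} = \sqrt{2 \sqrt{2} - 5} = \sqrt{-5 + 2 \sqrt{2}} \approx 1.4736 i$)
$\left(s - \left(\left(-3\right) \left(-5\right) + 6\right)\right) k = \left(\sqrt{-5 + 2 \sqrt{2}} - \left(\left(-3\right) \left(-5\right) + 6\right)\right) \left(-5\right) = \left(\sqrt{-5 + 2 \sqrt{2}} - \left(15 + 6\right)\right) \left(-5\right) = \left(\sqrt{-5 + 2 \sqrt{2}} - 21\right) \left(-5\right) = \left(-21 + \sqrt{-5 + 2 \sqrt{2}}\right) \left(-5\right) = 105 - 5 \sqrt{-5 + 2 \sqrt{2}}$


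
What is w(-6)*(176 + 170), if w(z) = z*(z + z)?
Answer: 24912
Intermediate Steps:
w(z) = 2*z**2 (w(z) = z*(2*z) = 2*z**2)
w(-6)*(176 + 170) = (2*(-6)**2)*(176 + 170) = (2*36)*346 = 72*346 = 24912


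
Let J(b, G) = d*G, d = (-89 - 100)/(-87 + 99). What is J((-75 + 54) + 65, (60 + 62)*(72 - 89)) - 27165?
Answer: 11001/2 ≈ 5500.5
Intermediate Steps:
d = -63/4 (d = -189/12 = -189*1/12 = -63/4 ≈ -15.750)
J(b, G) = -63*G/4
J((-75 + 54) + 65, (60 + 62)*(72 - 89)) - 27165 = -63*(60 + 62)*(72 - 89)/4 - 27165 = -3843*(-17)/2 - 27165 = -63/4*(-2074) - 27165 = 65331/2 - 27165 = 11001/2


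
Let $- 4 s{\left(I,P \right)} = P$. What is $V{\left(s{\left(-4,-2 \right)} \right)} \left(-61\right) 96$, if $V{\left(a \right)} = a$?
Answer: $-2928$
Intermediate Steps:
$s{\left(I,P \right)} = - \frac{P}{4}$
$V{\left(s{\left(-4,-2 \right)} \right)} \left(-61\right) 96 = \left(- \frac{1}{4}\right) \left(-2\right) \left(-61\right) 96 = \frac{1}{2} \left(-61\right) 96 = \left(- \frac{61}{2}\right) 96 = -2928$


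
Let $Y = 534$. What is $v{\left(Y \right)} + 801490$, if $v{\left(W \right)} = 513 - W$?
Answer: $801469$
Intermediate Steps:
$v{\left(Y \right)} + 801490 = \left(513 - 534\right) + 801490 = -21 + 801490 = 801469$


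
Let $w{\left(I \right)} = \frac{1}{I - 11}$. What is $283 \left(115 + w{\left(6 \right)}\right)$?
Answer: $\frac{162442}{5} \approx 32488.0$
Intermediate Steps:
$w{\left(I \right)} = \frac{1}{-11 + I}$
$283 \left(115 + w{\left(6 \right)}\right) = 283 \left(115 + \frac{1}{-11 + 6}\right) = 283 \left(115 + \frac{1}{-5}\right) = 283 \left(115 - \frac{1}{5}\right) = 283 \cdot \frac{574}{5} = \frac{162442}{5}$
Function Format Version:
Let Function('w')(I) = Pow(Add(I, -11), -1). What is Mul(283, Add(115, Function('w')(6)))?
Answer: Rational(162442, 5) ≈ 32488.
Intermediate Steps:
Function('w')(I) = Pow(Add(-11, I), -1)
Mul(283, Add(115, Function('w')(6))) = Mul(283, Add(115, Pow(Add(-11, 6), -1))) = Mul(283, Add(115, Pow(-5, -1))) = Mul(283, Add(115, Rational(-1, 5))) = Mul(283, Rational(574, 5)) = Rational(162442, 5)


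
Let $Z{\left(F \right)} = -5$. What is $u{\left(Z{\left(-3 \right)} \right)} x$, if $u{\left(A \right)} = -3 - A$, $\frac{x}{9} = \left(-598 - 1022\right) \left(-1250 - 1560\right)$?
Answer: $81939600$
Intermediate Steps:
$x = 40969800$ ($x = 9 \left(-598 - 1022\right) \left(-1250 - 1560\right) = 9 \left(\left(-1620\right) \left(-2810\right)\right) = 9 \cdot 4552200 = 40969800$)
$u{\left(Z{\left(-3 \right)} \right)} x = \left(-3 - -5\right) 40969800 = \left(-3 + 5\right) 40969800 = 2 \cdot 40969800 = 81939600$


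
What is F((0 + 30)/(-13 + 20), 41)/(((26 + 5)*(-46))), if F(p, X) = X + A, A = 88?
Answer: -129/1426 ≈ -0.090463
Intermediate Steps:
F(p, X) = 88 + X (F(p, X) = X + 88 = 88 + X)
F((0 + 30)/(-13 + 20), 41)/(((26 + 5)*(-46))) = (88 + 41)/(((26 + 5)*(-46))) = 129/((31*(-46))) = 129/(-1426) = 129*(-1/1426) = -129/1426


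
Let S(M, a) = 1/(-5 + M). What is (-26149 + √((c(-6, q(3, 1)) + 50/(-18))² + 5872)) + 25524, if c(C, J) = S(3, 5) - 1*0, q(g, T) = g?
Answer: -625 + √1906009/18 ≈ -548.30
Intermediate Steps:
c(C, J) = -½ (c(C, J) = 1/(-5 + 3) - 1*0 = 1/(-2) + 0 = -½ + 0 = -½)
(-26149 + √((c(-6, q(3, 1)) + 50/(-18))² + 5872)) + 25524 = (-26149 + √((-½ + 50/(-18))² + 5872)) + 25524 = (-26149 + √((-½ + 50*(-1/18))² + 5872)) + 25524 = (-26149 + √((-½ - 25/9)² + 5872)) + 25524 = (-26149 + √((-59/18)² + 5872)) + 25524 = (-26149 + √(3481/324 + 5872)) + 25524 = (-26149 + √(1906009/324)) + 25524 = (-26149 + √1906009/18) + 25524 = -625 + √1906009/18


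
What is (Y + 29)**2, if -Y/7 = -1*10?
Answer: 9801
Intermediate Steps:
Y = 70 (Y = -(-7)*10 = -7*(-10) = 70)
(Y + 29)**2 = (70 + 29)**2 = 99**2 = 9801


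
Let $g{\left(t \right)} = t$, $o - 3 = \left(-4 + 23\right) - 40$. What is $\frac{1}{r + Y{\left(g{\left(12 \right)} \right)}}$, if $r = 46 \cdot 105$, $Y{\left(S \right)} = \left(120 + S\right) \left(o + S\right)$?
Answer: $\frac{1}{4038} \approx 0.00024765$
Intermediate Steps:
$o = -18$ ($o = 3 + \left(\left(-4 + 23\right) - 40\right) = 3 + \left(19 - 40\right) = 3 - 21 = -18$)
$Y{\left(S \right)} = \left(-18 + S\right) \left(120 + S\right)$ ($Y{\left(S \right)} = \left(120 + S\right) \left(-18 + S\right) = \left(-18 + S\right) \left(120 + S\right)$)
$r = 4830$
$\frac{1}{r + Y{\left(g{\left(12 \right)} \right)}} = \frac{1}{4830 + \left(-2160 + 12^{2} + 102 \cdot 12\right)} = \frac{1}{4830 + \left(-2160 + 144 + 1224\right)} = \frac{1}{4830 - 792} = \frac{1}{4038}$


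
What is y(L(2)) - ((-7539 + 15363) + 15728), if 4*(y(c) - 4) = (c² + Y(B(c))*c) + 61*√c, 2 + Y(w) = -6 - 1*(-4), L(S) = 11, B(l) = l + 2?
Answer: -94115/4 + 61*√11/4 ≈ -23478.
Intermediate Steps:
B(l) = 2 + l
Y(w) = -4 (Y(w) = -2 + (-6 - 1*(-4)) = -2 + (-6 + 4) = -2 - 2 = -4)
y(c) = 4 - c + c²/4 + 61*√c/4 (y(c) = 4 + ((c² - 4*c) + 61*√c)/4 = 4 + (c² - 4*c + 61*√c)/4 = 4 + (-c + c²/4 + 61*√c/4) = 4 - c + c²/4 + 61*√c/4)
y(L(2)) - ((-7539 + 15363) + 15728) = (4 - 1*11 + (¼)*11² + 61*√11/4) - ((-7539 + 15363) + 15728) = (4 - 11 + (¼)*121 + 61*√11/4) - (7824 + 15728) = (4 - 11 + 121/4 + 61*√11/4) - 1*23552 = (93/4 + 61*√11/4) - 23552 = -94115/4 + 61*√11/4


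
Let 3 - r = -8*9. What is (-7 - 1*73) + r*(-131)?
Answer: -9905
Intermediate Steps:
r = 75 (r = 3 - (-8)*9 = 3 - 1*(-72) = 3 + 72 = 75)
(-7 - 1*73) + r*(-131) = (-7 - 1*73) + 75*(-131) = (-7 - 73) - 9825 = -80 - 9825 = -9905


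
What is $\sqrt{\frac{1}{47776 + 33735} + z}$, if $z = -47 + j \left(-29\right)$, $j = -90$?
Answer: $\frac{\sqrt{17028682600634}}{81511} \approx 50.626$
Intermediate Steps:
$z = 2563$ ($z = -47 - -2610 = -47 + 2610 = 2563$)
$\sqrt{\frac{1}{47776 + 33735} + z} = \sqrt{\frac{1}{47776 + 33735} + 2563} = \sqrt{\frac{1}{81511} + 2563} = \sqrt{\frac{208912694}{81511}} = \frac{\sqrt{17028682600634}}{81511}$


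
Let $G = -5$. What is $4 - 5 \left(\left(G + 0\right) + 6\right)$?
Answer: $-1$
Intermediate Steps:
$4 - 5 \left(\left(G + 0\right) + 6\right) = 4 - 5 \left(\left(-5 + 0\right) + 6\right) = 4 - 5 \left(-5 + 6\right) = 4 - 5 = -1$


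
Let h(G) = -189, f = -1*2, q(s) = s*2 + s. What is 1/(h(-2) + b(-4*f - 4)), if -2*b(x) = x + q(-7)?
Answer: -2/361 ≈ -0.0055402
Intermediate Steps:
q(s) = 3*s (q(s) = 2*s + s = 3*s)
f = -2
b(x) = 21/2 - x/2 (b(x) = -(x + 3*(-7))/2 = -(x - 21)/2 = -(-21 + x)/2 = 21/2 - x/2)
1/(h(-2) + b(-4*f - 4)) = 1/(-189 + (21/2 - (-4*(-2) - 4)/2)) = 1/(-189 + (21/2 - (8 - 4)/2)) = 1/(-189 + (21/2 - ½*4)) = 1/(-189 + (21/2 - 2)) = 1/(-189 + 17/2) = 1/(-361/2) = -2/361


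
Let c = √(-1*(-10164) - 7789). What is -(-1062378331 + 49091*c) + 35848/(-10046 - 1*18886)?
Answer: 7684182459161/7233 - 245455*√95 ≈ 1.0600e+9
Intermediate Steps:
c = 5*√95 (c = √(10164 - 7789) = √2375 = 5*√95 ≈ 48.734)
-(-1062378331 + 49091*c) + 35848/(-10046 - 1*18886) = -(-1062378331 + 245455*√95) + 35848/(-10046 - 1*18886) = -49091*(-21641 + 5*√95) + 35848/(-10046 - 18886) = (1062378331 - 245455*√95) + 35848/(-28932) = (1062378331 - 245455*√95) + 35848*(-1/28932) = (1062378331 - 245455*√95) - 8962/7233 = 7684182459161/7233 - 245455*√95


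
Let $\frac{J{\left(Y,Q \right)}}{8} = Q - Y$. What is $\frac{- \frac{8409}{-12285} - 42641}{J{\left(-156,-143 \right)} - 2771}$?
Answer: $\frac{174612092}{10921365} \approx 15.988$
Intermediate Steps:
$J{\left(Y,Q \right)} = - 8 Y + 8 Q$ ($J{\left(Y,Q \right)} = 8 \left(Q - Y\right) = - 8 Y + 8 Q$)
$\frac{- \frac{8409}{-12285} - 42641}{J{\left(-156,-143 \right)} - 2771} = \frac{- \frac{8409}{-12285} - 42641}{\left(\left(-8\right) \left(-156\right) + 8 \left(-143\right)\right) - 2771} = \frac{\left(-8409\right) \left(- \frac{1}{12285}\right) - 42641}{\left(1248 - 1144\right) - 2771} = \frac{\frac{2803}{4095} - 42641}{104 - 2771} = - \frac{174612092}{4095 \left(-2667\right)} = \left(- \frac{174612092}{4095}\right) \left(- \frac{1}{2667}\right) = \frac{174612092}{10921365}$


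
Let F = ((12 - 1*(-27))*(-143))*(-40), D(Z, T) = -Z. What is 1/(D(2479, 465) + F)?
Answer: 1/220601 ≈ 4.5331e-6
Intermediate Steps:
F = 223080 (F = ((12 + 27)*(-143))*(-40) = (39*(-143))*(-40) = -5577*(-40) = 223080)
1/(D(2479, 465) + F) = 1/(-1*2479 + 223080) = 1/(-2479 + 223080) = 1/220601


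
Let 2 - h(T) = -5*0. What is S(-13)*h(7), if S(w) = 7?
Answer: 14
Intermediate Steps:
h(T) = 2 (h(T) = 2 - (-5)*0 = 2 - 1*0 = 2 + 0 = 2)
S(-13)*h(7) = 7*2 = 14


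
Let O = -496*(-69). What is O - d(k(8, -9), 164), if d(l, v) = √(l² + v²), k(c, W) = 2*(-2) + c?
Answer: 34224 - 116*√2 ≈ 34060.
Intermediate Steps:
k(c, W) = -4 + c
O = 34224
O - d(k(8, -9), 164) = 34224 - √((-4 + 8)² + 164²) = 34224 - √(4² + 26896) = 34224 - √(16 + 26896) = 34224 - √26912 = 34224 - 116*√2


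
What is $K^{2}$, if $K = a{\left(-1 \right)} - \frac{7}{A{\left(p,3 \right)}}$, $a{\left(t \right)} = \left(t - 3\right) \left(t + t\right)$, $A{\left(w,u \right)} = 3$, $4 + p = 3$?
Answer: $\frac{289}{9} \approx 32.111$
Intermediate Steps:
$p = -1$ ($p = -4 + 3 = -1$)
$a{\left(t \right)} = 2 t \left(-3 + t\right)$ ($a{\left(t \right)} = \left(-3 + t\right) 2 t = 2 t \left(-3 + t\right)$)
$K = \frac{17}{3}$ ($K = 2 \left(-1\right) \left(-3 - 1\right) - \frac{7}{3} = 2 \left(-1\right) \left(-4\right) - \frac{7}{3} = 8 - \frac{7}{3} = \frac{17}{3} \approx 5.6667$)
$K^{2} = \left(\frac{17}{3}\right)^{2} = \frac{289}{9}$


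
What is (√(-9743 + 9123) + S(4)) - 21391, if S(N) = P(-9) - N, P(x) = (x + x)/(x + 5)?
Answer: -42781/2 + 2*I*√155 ≈ -21391.0 + 24.9*I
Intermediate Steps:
P(x) = 2*x/(5 + x) (P(x) = (2*x)/(5 + x) = 2*x/(5 + x))
S(N) = 9/2 - N (S(N) = 2*(-9)/(5 - 9) - N = 2*(-9)/(-4) - N = 2*(-9)*(-¼) - N = 9/2 - N)
(√(-9743 + 9123) + S(4)) - 21391 = (√(-9743 + 9123) + (9/2 - 1*4)) - 21391 = (√(-620) + (9/2 - 4)) - 21391 = (2*I*√155 + ½) - 21391 = (½ + 2*I*√155) - 21391 = -42781/2 + 2*I*√155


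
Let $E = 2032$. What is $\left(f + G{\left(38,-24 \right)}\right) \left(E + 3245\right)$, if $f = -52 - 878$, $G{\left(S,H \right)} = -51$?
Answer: $-5176737$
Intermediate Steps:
$f = -930$ ($f = -52 - 878 = -930$)
$\left(f + G{\left(38,-24 \right)}\right) \left(E + 3245\right) = \left(-930 - 51\right) \left(2032 + 3245\right) = \left(-981\right) 5277 = -5176737$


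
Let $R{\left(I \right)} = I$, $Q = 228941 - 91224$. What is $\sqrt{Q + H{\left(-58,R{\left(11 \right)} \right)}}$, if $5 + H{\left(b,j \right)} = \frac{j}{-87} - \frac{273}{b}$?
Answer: $\frac{\sqrt{4169507190}}{174} \approx 371.1$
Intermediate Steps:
$Q = 137717$
$H{\left(b,j \right)} = -5 - \frac{273}{b} - \frac{j}{87}$ ($H{\left(b,j \right)} = -5 + \left(\frac{j}{-87} - \frac{273}{b}\right) = -5 + \left(j \left(- \frac{1}{87}\right) - \frac{273}{b}\right) = -5 - \left(\frac{273}{b} + \frac{j}{87}\right) = -5 - \frac{273}{b} - \frac{j}{87}$)
$\sqrt{Q + H{\left(-58,R{\left(11 \right)} \right)}} = \sqrt{137717 - \left(\frac{446}{87} - \frac{273}{58}\right)} = \sqrt{137717 - \frac{73}{174}} = \sqrt{\frac{23962685}{174}} = \frac{\sqrt{4169507190}}{174}$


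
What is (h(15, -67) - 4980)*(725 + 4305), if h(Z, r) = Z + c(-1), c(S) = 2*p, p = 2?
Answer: -24953830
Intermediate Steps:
c(S) = 4 (c(S) = 2*2 = 4)
h(Z, r) = 4 + Z (h(Z, r) = Z + 4 = 4 + Z)
(h(15, -67) - 4980)*(725 + 4305) = ((4 + 15) - 4980)*(725 + 4305) = (19 - 4980)*5030 = -4961*5030 = -24953830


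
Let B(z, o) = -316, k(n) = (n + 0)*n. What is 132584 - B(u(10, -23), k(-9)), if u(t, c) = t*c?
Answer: 132900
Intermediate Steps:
u(t, c) = c*t
k(n) = n**2 (k(n) = n*n = n**2)
132584 - B(u(10, -23), k(-9)) = 132584 - 1*(-316) = 132584 + 316 = 132900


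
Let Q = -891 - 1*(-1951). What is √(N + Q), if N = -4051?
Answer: I*√2991 ≈ 54.69*I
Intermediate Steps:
Q = 1060 (Q = -891 + 1951 = 1060)
√(N + Q) = √(-4051 + 1060) = √(-2991) = I*√2991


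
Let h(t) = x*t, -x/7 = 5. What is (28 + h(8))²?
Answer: 63504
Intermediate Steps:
x = -35 (x = -7*5 = -35)
h(t) = -35*t
(28 + h(8))² = (28 - 35*8)² = (28 - 280)² = (-252)² = 63504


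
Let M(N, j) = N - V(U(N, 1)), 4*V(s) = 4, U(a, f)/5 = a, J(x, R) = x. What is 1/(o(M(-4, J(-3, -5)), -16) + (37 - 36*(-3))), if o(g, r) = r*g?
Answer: 1/225 ≈ 0.0044444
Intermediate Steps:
U(a, f) = 5*a
V(s) = 1 (V(s) = (1/4)*4 = 1)
M(N, j) = -1 + N (M(N, j) = N - 1*1 = N - 1 = -1 + N)
o(g, r) = g*r
1/(o(M(-4, J(-3, -5)), -16) + (37 - 36*(-3))) = 1/((-1 - 4)*(-16) + (37 - 36*(-3))) = 1/(-5*(-16) + (37 + 108)) = 1/(80 + 145) = 1/225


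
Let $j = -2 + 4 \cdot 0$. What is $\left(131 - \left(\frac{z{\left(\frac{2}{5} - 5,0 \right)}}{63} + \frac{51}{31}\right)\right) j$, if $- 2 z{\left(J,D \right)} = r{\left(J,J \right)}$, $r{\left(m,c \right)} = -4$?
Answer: $- \frac{505136}{1953} \approx -258.65$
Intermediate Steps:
$j = -2$ ($j = -2 + 0 = -2$)
$z{\left(J,D \right)} = 2$ ($z{\left(J,D \right)} = \left(- \frac{1}{2}\right) \left(-4\right) = 2$)
$\left(131 - \left(\frac{z{\left(\frac{2}{5} - 5,0 \right)}}{63} + \frac{51}{31}\right)\right) j = \left(131 - \left(\frac{2}{63} + \frac{51}{31}\right)\right) \left(-2\right) = \left(131 - \frac{3275}{1953}\right) \left(-2\right) = \frac{252568}{1953} \left(-2\right) = - \frac{505136}{1953}$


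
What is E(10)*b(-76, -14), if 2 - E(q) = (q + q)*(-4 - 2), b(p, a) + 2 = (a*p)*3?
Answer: 389180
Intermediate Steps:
b(p, a) = -2 + 3*a*p (b(p, a) = -2 + (a*p)*3 = -2 + 3*a*p)
E(q) = 2 + 12*q (E(q) = 2 - (q + q)*(-4 - 2) = 2 - 2*q*(-6) = 2 - (-12)*q = 2 + 12*q)
E(10)*b(-76, -14) = (2 + 12*10)*(-2 + 3*(-14)*(-76)) = (2 + 120)*(-2 + 3192) = 122*3190 = 389180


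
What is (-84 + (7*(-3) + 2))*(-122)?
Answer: 12566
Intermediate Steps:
(-84 + (7*(-3) + 2))*(-122) = (-84 + (-21 + 2))*(-122) = (-84 - 19)*(-122) = -103*(-122) = 12566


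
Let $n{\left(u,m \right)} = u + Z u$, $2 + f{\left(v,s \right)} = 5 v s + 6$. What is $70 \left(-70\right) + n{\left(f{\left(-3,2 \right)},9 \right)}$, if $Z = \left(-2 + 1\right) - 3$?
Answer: $-4822$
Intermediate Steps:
$f{\left(v,s \right)} = 4 + 5 s v$ ($f{\left(v,s \right)} = -2 + \left(5 v s + 6\right) = -2 + \left(5 s v + 6\right) = -2 + \left(6 + 5 s v\right) = 4 + 5 s v$)
$Z = -4$ ($Z = -1 - 3 = -4$)
$n{\left(u,m \right)} = - 3 u$ ($n{\left(u,m \right)} = u - 4 u = - 3 u$)
$70 \left(-70\right) + n{\left(f{\left(-3,2 \right)},9 \right)} = 70 \left(-70\right) - 3 \left(4 + 5 \cdot 2 \left(-3\right)\right) = -4900 - 3 \left(4 - 30\right) = -4900 - -78 = -4900 + 78 = -4822$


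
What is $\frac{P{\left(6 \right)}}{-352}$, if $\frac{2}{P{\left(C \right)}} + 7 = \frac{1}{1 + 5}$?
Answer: $\frac{3}{3608} \approx 0.00083149$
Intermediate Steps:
$P{\left(C \right)} = - \frac{12}{41}$ ($P{\left(C \right)} = \frac{2}{-7 + \frac{1}{1 + 5}} = \frac{2}{-7 + \frac{1}{6}} = \frac{2}{- \frac{41}{6}} = 2 \left(- \frac{6}{41}\right) = - \frac{12}{41}$)
$\frac{P{\left(6 \right)}}{-352} = \frac{1}{-352} \left(- \frac{12}{41}\right) = \left(- \frac{1}{352}\right) \left(- \frac{12}{41}\right) = \frac{3}{3608}$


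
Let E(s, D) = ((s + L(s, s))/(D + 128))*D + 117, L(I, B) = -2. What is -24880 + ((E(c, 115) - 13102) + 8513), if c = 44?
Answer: -2375902/81 ≈ -29332.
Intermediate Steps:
E(s, D) = 117 + D*(-2 + s)/(128 + D) (E(s, D) = ((s - 2)/(D + 128))*D + 117 = ((-2 + s)/(128 + D))*D + 117 = D*(-2 + s)/(128 + D) + 117 = 117 + D*(-2 + s)/(128 + D))
-24880 + ((E(c, 115) - 13102) + 8513) = -24880 + (((14976 + 115*115 + 115*44)/(128 + 115) - 13102) + 8513) = -24880 + (((14976 + 13225 + 5060)/243 - 13102) + 8513) = -24880 + (((1/243)*33261 - 13102) + 8513) = -24880 + ((11087/81 - 13102) + 8513) = -24880 + (-1050175/81 + 8513) = -24880 - 360622/81 = -2375902/81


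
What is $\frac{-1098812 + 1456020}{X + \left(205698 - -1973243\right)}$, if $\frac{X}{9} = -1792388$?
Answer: $- \frac{357208}{13952551} \approx -0.025602$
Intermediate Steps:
$X = -16131492$ ($X = 9 \left(-1792388\right) = -16131492$)
$\frac{-1098812 + 1456020}{X + \left(205698 - -1973243\right)} = \frac{-1098812 + 1456020}{-16131492 + \left(205698 - -1973243\right)} = \frac{357208}{-16131492 + \left(205698 + 1973243\right)} = \frac{357208}{-16131492 + 2178941} = \frac{357208}{-13952551} = 357208 \left(- \frac{1}{13952551}\right) = - \frac{357208}{13952551}$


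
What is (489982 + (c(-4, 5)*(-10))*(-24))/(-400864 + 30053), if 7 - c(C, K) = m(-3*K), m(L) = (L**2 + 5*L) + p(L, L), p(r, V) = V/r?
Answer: -455422/370811 ≈ -1.2282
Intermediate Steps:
m(L) = 1 + L**2 + 5*L (m(L) = (L**2 + 5*L) + L/L = (L**2 + 5*L) + 1 = 1 + L**2 + 5*L)
c(C, K) = 6 - 9*K**2 + 15*K (c(C, K) = 7 - (1 + (-3*K)**2 + 5*(-3*K)) = 7 - (1 + 9*K**2 - 15*K) = 7 - (1 - 15*K + 9*K**2) = 7 + (-1 - 9*K**2 + 15*K) = 6 - 9*K**2 + 15*K)
(489982 + (c(-4, 5)*(-10))*(-24))/(-400864 + 30053) = (489982 + ((6 - 9*5**2 + 15*5)*(-10))*(-24))/(-400864 + 30053) = (489982 + ((6 - 9*25 + 75)*(-10))*(-24))/(-370811) = (489982 + ((6 - 225 + 75)*(-10))*(-24))*(-1/370811) = (489982 - 144*(-10)*(-24))*(-1/370811) = (489982 + 1440*(-24))*(-1/370811) = (489982 - 34560)*(-1/370811) = 455422*(-1/370811) = -455422/370811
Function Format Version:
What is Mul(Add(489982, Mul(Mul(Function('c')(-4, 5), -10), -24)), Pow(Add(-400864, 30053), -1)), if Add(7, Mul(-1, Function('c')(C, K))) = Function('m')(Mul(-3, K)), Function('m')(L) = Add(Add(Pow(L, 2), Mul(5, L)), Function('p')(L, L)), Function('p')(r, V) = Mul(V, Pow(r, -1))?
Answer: Rational(-455422, 370811) ≈ -1.2282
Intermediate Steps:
Function('m')(L) = Add(1, Pow(L, 2), Mul(5, L)) (Function('m')(L) = Add(Add(Pow(L, 2), Mul(5, L)), Mul(L, Pow(L, -1))) = Add(Add(Pow(L, 2), Mul(5, L)), 1) = Add(1, Pow(L, 2), Mul(5, L)))
Function('c')(C, K) = Add(6, Mul(-9, Pow(K, 2)), Mul(15, K)) (Function('c')(C, K) = Add(7, Mul(-1, Add(1, Pow(Mul(-3, K), 2), Mul(5, Mul(-3, K))))) = Add(7, Mul(-1, Add(1, Mul(9, Pow(K, 2)), Mul(-15, K)))) = Add(7, Mul(-1, Add(1, Mul(-15, K), Mul(9, Pow(K, 2))))) = Add(7, Add(-1, Mul(-9, Pow(K, 2)), Mul(15, K))) = Add(6, Mul(-9, Pow(K, 2)), Mul(15, K)))
Mul(Add(489982, Mul(Mul(Function('c')(-4, 5), -10), -24)), Pow(Add(-400864, 30053), -1)) = Mul(Add(489982, Mul(Mul(Add(6, Mul(-9, Pow(5, 2)), Mul(15, 5)), -10), -24)), Pow(Add(-400864, 30053), -1)) = Mul(Add(489982, Mul(Mul(Add(6, Mul(-9, 25), 75), -10), -24)), Pow(-370811, -1)) = Mul(Add(489982, Mul(Mul(Add(6, -225, 75), -10), -24)), Rational(-1, 370811)) = Mul(Add(489982, Mul(Mul(-144, -10), -24)), Rational(-1, 370811)) = Mul(Add(489982, Mul(1440, -24)), Rational(-1, 370811)) = Mul(Add(489982, -34560), Rational(-1, 370811)) = Mul(455422, Rational(-1, 370811)) = Rational(-455422, 370811)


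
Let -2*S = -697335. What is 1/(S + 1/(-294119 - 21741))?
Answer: 315860/110130116549 ≈ 2.8681e-6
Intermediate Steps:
S = 697335/2 (S = -1/2*(-697335) = 697335/2 ≈ 3.4867e+5)
1/(S + 1/(-294119 - 21741)) = 1/(697335/2 + 1/(-294119 - 21741)) = 1/(697335/2 + 1/(-315860)) = 1/(697335/2 - 1/315860) = 1/(110130116549/315860) = 315860/110130116549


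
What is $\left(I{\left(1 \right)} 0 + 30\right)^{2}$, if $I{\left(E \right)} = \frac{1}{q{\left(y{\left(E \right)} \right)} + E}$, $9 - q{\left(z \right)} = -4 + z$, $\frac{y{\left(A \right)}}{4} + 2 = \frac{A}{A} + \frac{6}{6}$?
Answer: $900$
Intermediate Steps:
$y{\left(A \right)} = 0$ ($y{\left(A \right)} = -8 + 4 \left(\frac{A}{A} + \frac{6}{6}\right) = -8 + 4 \left(1 + 6 \cdot \frac{1}{6}\right) = -8 + 4 \left(1 + 1\right) = -8 + 4 \cdot 2 = -8 + 8 = 0$)
$q{\left(z \right)} = 13 - z$ ($q{\left(z \right)} = 9 - \left(-4 + z\right) = 13 - z$)
$I{\left(E \right)} = \frac{1}{13 + E}$ ($I{\left(E \right)} = \frac{1}{\left(13 - 0\right) + E} = \frac{1}{\left(13 + 0\right) + E} = \frac{1}{13 + E}$)
$\left(I{\left(1 \right)} 0 + 30\right)^{2} = \left(\frac{1}{13 + 1} \cdot 0 + 30\right)^{2} = \left(\frac{1}{14} \cdot 0 + 30\right)^{2} = \left(0 + 30\right)^{2} = 30^{2} = 900$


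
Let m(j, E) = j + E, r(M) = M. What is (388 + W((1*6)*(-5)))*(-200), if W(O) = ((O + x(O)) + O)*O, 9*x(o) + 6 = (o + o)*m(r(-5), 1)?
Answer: -281600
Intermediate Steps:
m(j, E) = E + j
x(o) = -2/3 - 8*o/9 (x(o) = -2/3 + ((o + o)*(1 - 5))/9 = -2/3 + ((2*o)*(-4))/9 = -2/3 + (-8*o)/9 = -2/3 - 8*o/9)
W(O) = O*(-2/3 + 10*O/9) (W(O) = ((O + (-2/3 - 8*O/9)) + O)*O = ((-2/3 + O/9) + O)*O = (-2/3 + 10*O/9)*O = O*(-2/3 + 10*O/9))
(388 + W((1*6)*(-5)))*(-200) = (388 + 2*((1*6)*(-5))*(-3 + 5*((1*6)*(-5)))/9)*(-200) = (388 + 2*(6*(-5))*(-3 + 5*(6*(-5)))/9)*(-200) = (388 + (2/9)*(-30)*(-3 + 5*(-30)))*(-200) = (388 + (2/9)*(-30)*(-3 - 150))*(-200) = (388 + (2/9)*(-30)*(-153))*(-200) = (388 + 1020)*(-200) = 1408*(-200) = -281600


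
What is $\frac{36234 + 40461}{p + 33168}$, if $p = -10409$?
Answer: $\frac{76695}{22759} \approx 3.3699$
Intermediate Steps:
$\frac{36234 + 40461}{p + 33168} = \frac{36234 + 40461}{-10409 + 33168} = \frac{76695}{22759}$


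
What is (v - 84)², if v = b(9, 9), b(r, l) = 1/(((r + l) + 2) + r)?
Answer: 5929225/841 ≈ 7050.2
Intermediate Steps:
b(r, l) = 1/(2 + l + 2*r) (b(r, l) = 1/(((l + r) + 2) + r) = 1/((2 + l + r) + r) = 1/(2 + l + 2*r))
v = 1/29 (v = 1/(2 + 9 + 2*9) = 1/(2 + 9 + 18) = 1/29 ≈ 0.034483)
(v - 84)² = (1/29 - 84)² = (-2435/29)² = 5929225/841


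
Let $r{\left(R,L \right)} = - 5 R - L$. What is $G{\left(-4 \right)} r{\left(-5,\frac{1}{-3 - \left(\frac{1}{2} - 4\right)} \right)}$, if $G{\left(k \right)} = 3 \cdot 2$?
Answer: $138$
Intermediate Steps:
$G{\left(k \right)} = 6$
$r{\left(R,L \right)} = - L - 5 R$
$G{\left(-4 \right)} r{\left(-5,\frac{1}{-3 - \left(\frac{1}{2} - 4\right)} \right)} = 6 \left(- \frac{1}{-3 - \left(\frac{1}{2} - 4\right)} - -25\right) = 6 \left(- \frac{1}{-3 - - \frac{7}{2}} + 25\right) = 6 \left(- \frac{1}{-3 + \left(- \frac{1}{2} + 4\right)} + 25\right) = 6 \left(- \frac{1}{-3 + \frac{7}{2}} + 25\right) = 6 \left(- \frac{1}{\frac{1}{2}} + 25\right) = 6 \left(\left(-1\right) 2 + 25\right) = 6 \left(-2 + 25\right) = 6 \cdot 23 = 138$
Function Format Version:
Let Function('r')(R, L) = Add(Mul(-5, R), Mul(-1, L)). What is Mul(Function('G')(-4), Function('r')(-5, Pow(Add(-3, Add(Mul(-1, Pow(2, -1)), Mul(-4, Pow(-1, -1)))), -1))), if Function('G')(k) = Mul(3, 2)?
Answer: 138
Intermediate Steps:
Function('G')(k) = 6
Function('r')(R, L) = Add(Mul(-1, L), Mul(-5, R))
Mul(Function('G')(-4), Function('r')(-5, Pow(Add(-3, Add(Mul(-1, Pow(2, -1)), Mul(-4, Pow(-1, -1)))), -1))) = Mul(6, Add(Mul(-1, Pow(Add(-3, Add(Mul(-1, Pow(2, -1)), Mul(-4, Pow(-1, -1)))), -1)), Mul(-5, -5))) = Mul(6, Add(Mul(-1, Pow(Add(-3, Add(Mul(-1, Rational(1, 2)), Mul(-4, -1))), -1)), 25)) = Mul(6, Add(Mul(-1, Pow(Add(-3, Add(Rational(-1, 2), 4)), -1)), 25)) = Mul(6, Add(Mul(-1, Pow(Add(-3, Rational(7, 2)), -1)), 25)) = Mul(6, Add(Mul(-1, Pow(Rational(1, 2), -1)), 25)) = Mul(6, Add(Mul(-1, 2), 25)) = Mul(6, Add(-2, 25)) = Mul(6, 23) = 138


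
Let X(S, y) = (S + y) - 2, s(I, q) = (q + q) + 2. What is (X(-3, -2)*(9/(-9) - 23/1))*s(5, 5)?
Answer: 2016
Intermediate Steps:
s(I, q) = 2 + 2*q (s(I, q) = 2*q + 2 = 2 + 2*q)
X(S, y) = -2 + S + y
(X(-3, -2)*(9/(-9) - 23/1))*s(5, 5) = ((-2 - 3 - 2)*(9/(-9) - 23/1))*(2 + 2*5) = (-7*(9*(-⅑) - 23*1))*(2 + 10) = -7*(-1 - 23)*12 = -7*(-24)*12 = 168*12 = 2016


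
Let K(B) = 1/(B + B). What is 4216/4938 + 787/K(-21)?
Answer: -81608218/2469 ≈ -33053.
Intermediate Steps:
K(B) = 1/(2*B)
4216/4938 + 787/K(-21) = 4216/4938 + 787/(((1/2)/(-21))) = 4216*(1/4938) + 787/(((1/2)*(-1/21))) = 2108/2469 + 787/(-1/42) = 2108/2469 + 787*(-42) = 2108/2469 - 33054 = -81608218/2469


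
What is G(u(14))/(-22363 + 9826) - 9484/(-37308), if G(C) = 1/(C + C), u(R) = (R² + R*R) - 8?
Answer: 7609655003/29934745344 ≈ 0.25421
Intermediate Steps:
u(R) = -8 + 2*R² (u(R) = (R² + R²) - 8 = 2*R² - 8 = -8 + 2*R²)
G(C) = 1/(2*C)
G(u(14))/(-22363 + 9826) - 9484/(-37308) = (1/(2*(-8 + 2*14²)))/(-22363 + 9826) - 9484/(-37308) = (1/(2*(-8 + 2*196)))/(-12537) - 9484*(-1/37308) = (1/(2*(-8 + 392)))*(-1/12537) + 2371/9327 = ((½)/384)*(-1/12537) + 2371/9327 = ((½)*(1/384))*(-1/12537) + 2371/9327 = (1/768)*(-1/12537) + 2371/9327 = -1/9628416 + 2371/9327 = 7609655003/29934745344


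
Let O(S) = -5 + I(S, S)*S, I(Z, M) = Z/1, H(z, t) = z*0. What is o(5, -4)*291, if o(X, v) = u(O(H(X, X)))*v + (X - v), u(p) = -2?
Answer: 4947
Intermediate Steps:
H(z, t) = 0
I(Z, M) = Z (I(Z, M) = Z*1 = Z)
O(S) = -5 + S² (O(S) = -5 + S*S = -5 + S²)
o(X, v) = X - 3*v (o(X, v) = -2*v + (X - v) = X - 3*v)
o(5, -4)*291 = (5 - 3*(-4))*291 = (5 + 12)*291 = 17*291 = 4947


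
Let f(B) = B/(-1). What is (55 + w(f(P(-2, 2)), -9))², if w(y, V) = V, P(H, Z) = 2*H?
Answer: 2116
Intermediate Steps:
f(B) = -B (f(B) = B*(-1) = -B)
(55 + w(f(P(-2, 2)), -9))² = (55 - 9)² = 46² = 2116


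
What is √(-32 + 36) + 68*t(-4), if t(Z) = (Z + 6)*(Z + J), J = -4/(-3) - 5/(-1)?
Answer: 958/3 ≈ 319.33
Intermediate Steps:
J = 19/3 (J = -4*(-⅓) - 5*(-1) = 4/3 + 5 = 19/3 ≈ 6.3333)
t(Z) = (6 + Z)*(19/3 + Z) (t(Z) = (Z + 6)*(Z + 19/3) = (6 + Z)*(19/3 + Z))
√(-32 + 36) + 68*t(-4) = √(-32 + 36) + 68*(38 + (-4)² + (37/3)*(-4)) = √4 + 68*(38 + 16 - 148/3) = 2 + 68*(14/3) = 2 + 952/3 = 958/3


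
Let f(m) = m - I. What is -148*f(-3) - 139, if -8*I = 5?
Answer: 425/2 ≈ 212.50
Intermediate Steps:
I = -5/8 (I = -⅛*5 = -5/8 ≈ -0.62500)
f(m) = 5/8 + m (f(m) = m - 1*(-5/8) = m + 5/8 = 5/8 + m)
-148*f(-3) - 139 = -148*(5/8 - 3) - 139 = -148*(-19/8) - 139 = 703/2 - 139 = 425/2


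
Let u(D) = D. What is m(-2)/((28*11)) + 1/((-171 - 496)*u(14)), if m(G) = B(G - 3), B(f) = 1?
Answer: 645/205436 ≈ 0.0031397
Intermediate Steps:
m(G) = 1
m(-2)/((28*11)) + 1/((-171 - 496)*u(14)) = 1/(28*11) + 1/(-171 - 496*14) = 1/308 + (1/14)/(-667) = 1*(1/308) - 1/667*1/14 = 1/308 - 1/9338 = 645/205436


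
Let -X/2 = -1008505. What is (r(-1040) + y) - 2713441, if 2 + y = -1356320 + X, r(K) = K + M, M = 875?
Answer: -2052918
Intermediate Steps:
X = 2017010 (X = -2*(-1008505) = 2017010)
r(K) = 875 + K (r(K) = K + 875 = 875 + K)
y = 660688 (y = -2 + (-1356320 + 2017010) = -2 + 660690 = 660688)
(r(-1040) + y) - 2713441 = ((875 - 1040) + 660688) - 2713441 = (-165 + 660688) - 2713441 = 660523 - 2713441 = -2052918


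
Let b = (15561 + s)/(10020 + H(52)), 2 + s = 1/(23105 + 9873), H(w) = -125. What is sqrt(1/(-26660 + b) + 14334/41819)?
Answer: 2*sqrt(11339210160838875858814574405889811)/363787929700912643 ≈ 0.58543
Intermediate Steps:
s = -65955/32978 (s = -2 + 1/(23105 + 9873) = -2 + 1/32978 = -65955/32978 ≈ -2.0000)
b = 513104703/326317310 (b = (15561 - 65955/32978)/(10020 - 125) = (513104703/32978)/9895 = (513104703/32978)*(1/9895) = 513104703/326317310 ≈ 1.5724)
sqrt(1/(-26660 + b) + 14334/41819) = sqrt(1/(-26660 + 513104703/326317310) + 14334/41819) = sqrt(1/(-8699106379897/326317310) + 14334*(1/41819)) = sqrt(-326317310/8699106379897 + 14334/41819) = sqrt(124679344585856708/363787929700912643) = 2*sqrt(11339210160838875858814574405889811)/363787929700912643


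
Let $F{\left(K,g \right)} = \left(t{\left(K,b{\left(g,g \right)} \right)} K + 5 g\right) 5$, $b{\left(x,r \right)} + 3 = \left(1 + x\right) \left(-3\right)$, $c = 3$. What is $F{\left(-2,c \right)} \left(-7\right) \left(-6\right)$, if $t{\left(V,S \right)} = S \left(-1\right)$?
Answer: $-3150$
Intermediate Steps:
$b{\left(x,r \right)} = -6 - 3 x$ ($b{\left(x,r \right)} = -3 + \left(1 + x\right) \left(-3\right) = -3 - \left(3 + 3 x\right) = -6 - 3 x$)
$t{\left(V,S \right)} = - S$
$F{\left(K,g \right)} = 25 g + 5 K \left(6 + 3 g\right)$ ($F{\left(K,g \right)} = \left(- (-6 - 3 g) K + 5 g\right) 5 = \left(\left(6 + 3 g\right) K + 5 g\right) 5 = \left(K \left(6 + 3 g\right) + 5 g\right) 5 = \left(5 g + K \left(6 + 3 g\right)\right) 5 = 25 g + 5 K \left(6 + 3 g\right)$)
$F{\left(-2,c \right)} \left(-7\right) \left(-6\right) = \left(25 \cdot 3 + 15 \left(-2\right) \left(2 + 3\right)\right) \left(-7\right) \left(-6\right) = \left(75 + 15 \left(-2\right) 5\right) \left(-7\right) \left(-6\right) = \left(75 - 150\right) \left(-7\right) \left(-6\right) = \left(-75\right) \left(-7\right) \left(-6\right) = 525 \left(-6\right) = -3150$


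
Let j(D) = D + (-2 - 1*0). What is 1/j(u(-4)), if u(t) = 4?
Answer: 1/2 ≈ 0.50000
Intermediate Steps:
j(D) = -2 + D (j(D) = D + (-2 + 0) = D - 2 = -2 + D)
1/j(u(-4)) = 1/(-2 + 4) = 1/2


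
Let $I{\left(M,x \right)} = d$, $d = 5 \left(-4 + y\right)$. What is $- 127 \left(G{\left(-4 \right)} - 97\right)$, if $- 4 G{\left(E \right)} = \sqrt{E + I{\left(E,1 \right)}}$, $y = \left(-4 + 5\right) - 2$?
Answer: $12319 + \frac{127 i \sqrt{29}}{4} \approx 12319.0 + 170.98 i$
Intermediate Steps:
$y = -1$ ($y = 1 - 2 = -1$)
$d = -25$ ($d = 5 \left(-4 - 1\right) = 5 \left(-5\right) = -25$)
$I{\left(M,x \right)} = -25$
$G{\left(E \right)} = - \frac{\sqrt{-25 + E}}{4}$ ($G{\left(E \right)} = - \frac{\sqrt{E - 25}}{4} = - \frac{\sqrt{-25 + E}}{4}$)
$- 127 \left(G{\left(-4 \right)} - 97\right) = - 127 \left(- \frac{\sqrt{-25 - 4}}{4} - 97\right) = - 127 \left(- \frac{\sqrt{-29}}{4} - 97\right) = - 127 \left(- \frac{i \sqrt{29}}{4} - 97\right) = - 127 \left(-97 - \frac{i \sqrt{29}}{4}\right) = 12319 + \frac{127 i \sqrt{29}}{4}$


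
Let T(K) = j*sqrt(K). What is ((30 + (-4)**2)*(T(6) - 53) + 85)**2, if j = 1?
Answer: 5549305 - 216476*sqrt(6) ≈ 5.0190e+6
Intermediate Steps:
T(K) = sqrt(K) (T(K) = 1*sqrt(K) = sqrt(K))
((30 + (-4)**2)*(T(6) - 53) + 85)**2 = ((30 + (-4)**2)*(sqrt(6) - 53) + 85)**2 = ((30 + 16)*(-53 + sqrt(6)) + 85)**2 = (46*(-53 + sqrt(6)) + 85)**2 = ((-2438 + 46*sqrt(6)) + 85)**2 = (-2353 + 46*sqrt(6))**2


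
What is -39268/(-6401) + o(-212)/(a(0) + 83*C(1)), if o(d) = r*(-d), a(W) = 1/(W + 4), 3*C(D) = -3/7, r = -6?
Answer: 240740116/2080325 ≈ 115.72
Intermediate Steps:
C(D) = -⅐ (C(D) = (-3/7)/3 = (-3*⅐)/3 = (⅓)*(-3/7) = -⅐)
a(W) = 1/(4 + W)
o(d) = 6*d (o(d) = -(-6)*d = 6*d)
-39268/(-6401) + o(-212)/(a(0) + 83*C(1)) = -39268/(-6401) + (6*(-212))/(1/(4 + 0) + 83*(-⅐)) = -39268*(-1/6401) - 1272/(1/4 - 83/7) = 39268/6401 - 1272/(¼ - 83/7) = 39268/6401 - 1272/(-325/28) = 39268/6401 - 1272*(-28/325) = 39268/6401 + 35616/325 = 240740116/2080325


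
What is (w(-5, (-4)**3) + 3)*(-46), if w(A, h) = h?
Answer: 2806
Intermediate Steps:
(w(-5, (-4)**3) + 3)*(-46) = ((-4)**3 + 3)*(-46) = (-64 + 3)*(-46) = -61*(-46) = 2806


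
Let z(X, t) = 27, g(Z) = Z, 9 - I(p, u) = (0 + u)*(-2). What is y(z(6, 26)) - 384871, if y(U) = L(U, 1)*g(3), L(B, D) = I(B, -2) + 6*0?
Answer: -384856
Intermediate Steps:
I(p, u) = 9 + 2*u (I(p, u) = 9 - (0 + u)*(-2) = 9 - u*(-2) = 9 - (-2)*u = 9 + 2*u)
L(B, D) = 5 (L(B, D) = (9 + 2*(-2)) + 6*0 = (9 - 4) + 0 = 5 + 0 = 5)
y(U) = 15 (y(U) = 5*3 = 15)
y(z(6, 26)) - 384871 = 15 - 384871 = -384856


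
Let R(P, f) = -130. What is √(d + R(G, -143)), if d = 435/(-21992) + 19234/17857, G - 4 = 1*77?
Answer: 3*I*√552383375905032798/196355572 ≈ 11.355*I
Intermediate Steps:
G = 81 (G = 4 + 1*77 = 4 + 77 = 81)
d = 415226333/392711144 (d = 435*(-1/21992) + 19234*(1/17857) = -435/21992 + 19234/17857 = 415226333/392711144 ≈ 1.0573)
√(d + R(G, -143)) = √(415226333/392711144 - 130) = √(-50637222387/392711144) = 3*I*√552383375905032798/196355572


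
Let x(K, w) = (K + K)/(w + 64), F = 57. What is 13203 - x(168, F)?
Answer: 1597227/121 ≈ 13200.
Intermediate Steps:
x(K, w) = 2*K/(64 + w) (x(K, w) = (2*K)/(64 + w) = 2*K/(64 + w))
13203 - x(168, F) = 13203 - 2*168/(64 + 57) = 13203 - 2*168/121 = 13203 - 1*336/121 = 13203 - 336/121 = 1597227/121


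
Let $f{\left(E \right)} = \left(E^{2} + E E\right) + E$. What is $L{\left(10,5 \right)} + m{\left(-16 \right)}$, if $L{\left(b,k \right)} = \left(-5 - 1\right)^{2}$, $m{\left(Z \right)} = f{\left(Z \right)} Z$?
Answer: $-7900$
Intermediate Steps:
$f{\left(E \right)} = E + 2 E^{2}$ ($f{\left(E \right)} = \left(E^{2} + E^{2}\right) + E = 2 E^{2} + E = E + 2 E^{2}$)
$m{\left(Z \right)} = Z^{2} \left(1 + 2 Z\right)$ ($m{\left(Z \right)} = Z \left(1 + 2 Z\right) Z = Z^{2} \left(1 + 2 Z\right)$)
$L{\left(b,k \right)} = 36$ ($L{\left(b,k \right)} = \left(-6\right)^{2} = 36$)
$L{\left(10,5 \right)} + m{\left(-16 \right)} = 36 + \left(-16\right)^{2} \left(1 + 2 \left(-16\right)\right) = 36 + 256 \left(1 - 32\right) = 36 + 256 \left(-31\right) = 36 - 7936 = -7900$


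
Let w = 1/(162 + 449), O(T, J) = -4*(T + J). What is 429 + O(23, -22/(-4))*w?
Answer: 262005/611 ≈ 428.81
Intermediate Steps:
O(T, J) = -4*J - 4*T (O(T, J) = -4*(J + T) = -4*J - 4*T)
w = 1/611 ≈ 0.0016367
429 + O(23, -22/(-4))*w = 429 + (-(-88)/(-4) - 4*23)*(1/611) = 429 + (-(-88)*(-1)/4 - 92)*(1/611) = 429 + (-4*11/2 - 92)*(1/611) = 429 + (-22 - 92)*(1/611) = 429 - 114*1/611 = 429 - 114/611 = 262005/611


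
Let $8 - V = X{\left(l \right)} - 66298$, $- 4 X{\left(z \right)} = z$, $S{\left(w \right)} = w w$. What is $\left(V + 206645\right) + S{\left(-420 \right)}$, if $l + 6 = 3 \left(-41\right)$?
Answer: $\frac{1797275}{4} \approx 4.4932 \cdot 10^{5}$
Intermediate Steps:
$l = -129$ ($l = -6 + 3 \left(-41\right) = -6 - 123 = -129$)
$S{\left(w \right)} = w^{2}$
$X{\left(z \right)} = - \frac{z}{4}$
$V = \frac{265095}{4}$ ($V = 8 - \left(\left(- \frac{1}{4}\right) \left(-129\right) - 66298\right) = 8 - \left(\frac{129}{4} - 66298\right) = 8 - - \frac{265063}{4} = 8 + \frac{265063}{4} = \frac{265095}{4} \approx 66274.0$)
$\left(V + 206645\right) + S{\left(-420 \right)} = \left(\frac{265095}{4} + 206645\right) + \left(-420\right)^{2} = \frac{1091675}{4} + 176400 = \frac{1797275}{4}$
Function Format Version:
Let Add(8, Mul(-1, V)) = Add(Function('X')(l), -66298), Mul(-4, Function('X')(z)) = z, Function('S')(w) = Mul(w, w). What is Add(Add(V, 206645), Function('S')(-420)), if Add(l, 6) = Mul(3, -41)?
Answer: Rational(1797275, 4) ≈ 4.4932e+5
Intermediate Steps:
l = -129 (l = Add(-6, Mul(3, -41)) = Add(-6, -123) = -129)
Function('S')(w) = Pow(w, 2)
Function('X')(z) = Mul(Rational(-1, 4), z)
V = Rational(265095, 4) (V = Add(8, Mul(-1, Add(Mul(Rational(-1, 4), -129), -66298))) = Add(8, Mul(-1, Add(Rational(129, 4), -66298))) = Add(8, Mul(-1, Rational(-265063, 4))) = Add(8, Rational(265063, 4)) = Rational(265095, 4) ≈ 66274.)
Add(Add(V, 206645), Function('S')(-420)) = Add(Add(Rational(265095, 4), 206645), Pow(-420, 2)) = Add(Rational(1091675, 4), 176400) = Rational(1797275, 4)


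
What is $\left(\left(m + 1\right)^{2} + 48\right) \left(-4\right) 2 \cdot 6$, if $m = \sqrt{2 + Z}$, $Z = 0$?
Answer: $-2448 - 96 \sqrt{2} \approx -2583.8$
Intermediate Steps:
$m = \sqrt{2}$ ($m = \sqrt{2 + 0} = \sqrt{2} \approx 1.4142$)
$\left(\left(m + 1\right)^{2} + 48\right) \left(-4\right) 2 \cdot 6 = \left(\left(\sqrt{2} + 1\right)^{2} + 48\right) \left(-4\right) 2 \cdot 6 = \left(\left(1 + \sqrt{2}\right)^{2} + 48\right) \left(\left(-8\right) 6\right) = \left(48 + \left(1 + \sqrt{2}\right)^{2}\right) \left(-48\right) = -2304 - 48 \left(1 + \sqrt{2}\right)^{2}$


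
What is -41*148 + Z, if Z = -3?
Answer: -6071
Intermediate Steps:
-41*148 + Z = -41*148 - 3 = -6068 - 3 = -6071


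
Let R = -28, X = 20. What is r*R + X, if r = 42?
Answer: -1156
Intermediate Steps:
r*R + X = 42*(-28) + 20 = -1176 + 20 = -1156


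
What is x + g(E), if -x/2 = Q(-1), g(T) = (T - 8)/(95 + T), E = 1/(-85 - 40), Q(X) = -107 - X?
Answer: 2516287/11874 ≈ 211.92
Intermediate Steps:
E = -1/125 (E = 1/(-125) = -1/125 ≈ -0.0080000)
g(T) = (-8 + T)/(95 + T)
x = 212 (x = -2*(-107 - 1*(-1)) = -2*(-107 + 1) = -2*(-106) = 212)
x + g(E) = 212 + (-8 - 1/125)/(95 - 1/125) = 212 - 1001/125/(11874/125) = 212 + (125/11874)*(-1001/125) = 212 - 1001/11874 = 2516287/11874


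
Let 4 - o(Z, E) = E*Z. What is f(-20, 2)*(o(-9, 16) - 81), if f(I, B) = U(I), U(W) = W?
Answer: -1340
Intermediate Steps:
o(Z, E) = 4 - E*Z
f(I, B) = I
f(-20, 2)*(o(-9, 16) - 81) = -20*((4 - 1*16*(-9)) - 81) = -20*((4 + 144) - 81) = -20*(148 - 81) = -20*67 = -1340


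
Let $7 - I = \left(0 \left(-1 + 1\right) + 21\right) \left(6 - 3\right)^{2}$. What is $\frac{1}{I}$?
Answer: $- \frac{1}{182} \approx -0.0054945$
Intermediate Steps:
$I = -182$ ($I = 7 - \left(0 \left(-1 + 1\right) + 21\right) \left(6 - 3\right)^{2} = 7 - \left(0 \cdot 0 + 21\right) 3^{2} = 7 - \left(0 + 21\right) 9 = 7 - 21 \cdot 9 = 7 - 189 = -182$)
$\frac{1}{I} = \frac{1}{-182} = - \frac{1}{182}$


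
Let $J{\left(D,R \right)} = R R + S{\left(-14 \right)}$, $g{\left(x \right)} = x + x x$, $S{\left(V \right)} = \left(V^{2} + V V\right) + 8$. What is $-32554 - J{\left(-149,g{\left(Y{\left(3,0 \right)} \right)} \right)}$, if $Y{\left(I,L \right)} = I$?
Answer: $-33098$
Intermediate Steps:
$S{\left(V \right)} = 8 + 2 V^{2}$ ($S{\left(V \right)} = \left(V^{2} + V^{2}\right) + 8 = 2 V^{2} + 8 = 8 + 2 V^{2}$)
$g{\left(x \right)} = x + x^{2}$
$J{\left(D,R \right)} = 400 + R^{2}$ ($J{\left(D,R \right)} = R R + \left(8 + 2 \left(-14\right)^{2}\right) = R^{2} + \left(8 + 2 \cdot 196\right) = R^{2} + \left(8 + 392\right) = R^{2} + 400 = 400 + R^{2}$)
$-32554 - J{\left(-149,g{\left(Y{\left(3,0 \right)} \right)} \right)} = -32554 - \left(400 + \left(3 \left(1 + 3\right)\right)^{2}\right) = -32554 - \left(400 + \left(3 \cdot 4\right)^{2}\right) = -32554 - \left(400 + 12^{2}\right) = -32554 - \left(400 + 144\right) = -32554 - 544 = -33098$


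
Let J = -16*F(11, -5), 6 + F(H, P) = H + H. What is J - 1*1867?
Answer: -2123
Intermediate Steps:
F(H, P) = -6 + 2*H (F(H, P) = -6 + (H + H) = -6 + 2*H)
J = -256 (J = -16*(-6 + 2*11) = -16*(-6 + 22) = -16*16 = -256)
J - 1*1867 = -256 - 1*1867 = -256 - 1867 = -2123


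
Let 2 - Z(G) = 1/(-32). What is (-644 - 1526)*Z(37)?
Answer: -70525/16 ≈ -4407.8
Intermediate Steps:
Z(G) = 65/32 (Z(G) = 2 - 1/(-32) = 2 - 1*(-1/32) = 2 + 1/32 = 65/32)
(-644 - 1526)*Z(37) = (-644 - 1526)*(65/32) = -2170*65/32 = -70525/16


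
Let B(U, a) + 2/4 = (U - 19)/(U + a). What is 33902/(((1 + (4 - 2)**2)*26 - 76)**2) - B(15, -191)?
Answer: 388231/32076 ≈ 12.103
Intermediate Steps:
B(U, a) = -1/2 + (-19 + U)/(U + a) (B(U, a) = -1/2 + (U - 19)/(U + a) = -1/2 + (-19 + U)/(U + a))
33902/(((1 + (4 - 2)**2)*26 - 76)**2) - B(15, -191) = 33902/(((1 + (4 - 2)**2)*26 - 76)**2) - (-38 + 15 - 1*(-191))/(2*(15 - 191)) = 33902/(((1 + 2**2)*26 - 76)**2) - (-38 + 15 + 191)/(2*(-176)) = 33902/(((1 + 4)*26 - 76)**2) - (-1)*168/(2*176) = 33902/((5*26 - 76)**2) - 1*(-21/44) = 33902/((130 - 76)**2) + 21/44 = 33902/(54**2) + 21/44 = 33902/2916 + 21/44 = 33902*(1/2916) + 21/44 = 16951/1458 + 21/44 = 388231/32076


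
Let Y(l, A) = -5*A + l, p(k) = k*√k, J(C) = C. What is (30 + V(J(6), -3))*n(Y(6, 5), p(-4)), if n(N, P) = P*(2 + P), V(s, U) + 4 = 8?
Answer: -2176 - 544*I ≈ -2176.0 - 544.0*I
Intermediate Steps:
V(s, U) = 4 (V(s, U) = -4 + 8 = 4)
p(k) = k^(3/2)
Y(l, A) = l - 5*A
(30 + V(J(6), -3))*n(Y(6, 5), p(-4)) = (30 + 4)*((-4)^(3/2)*(2 + (-4)^(3/2))) = 34*((-8*I)*(2 - 8*I)) = 34*(-8*I*(2 - 8*I)) = -272*I*(2 - 8*I)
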